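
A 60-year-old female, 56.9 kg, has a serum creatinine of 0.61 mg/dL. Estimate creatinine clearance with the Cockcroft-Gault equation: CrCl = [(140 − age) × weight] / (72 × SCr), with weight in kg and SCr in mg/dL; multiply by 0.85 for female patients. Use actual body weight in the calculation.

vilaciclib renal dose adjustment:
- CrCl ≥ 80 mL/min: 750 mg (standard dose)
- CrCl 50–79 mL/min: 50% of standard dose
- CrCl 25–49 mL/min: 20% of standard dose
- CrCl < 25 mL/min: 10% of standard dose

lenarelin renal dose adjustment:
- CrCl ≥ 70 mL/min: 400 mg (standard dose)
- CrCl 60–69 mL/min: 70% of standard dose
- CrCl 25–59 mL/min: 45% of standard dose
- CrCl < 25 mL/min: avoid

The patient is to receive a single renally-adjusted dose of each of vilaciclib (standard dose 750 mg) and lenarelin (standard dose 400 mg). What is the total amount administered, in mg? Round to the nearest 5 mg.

CrCl = (140 − 60) × 56.9 / (72 × 0.61) × 0.85 = 4552.0 / 43.92 × 0.85 ≈ 88.1 mL/min
CrCl ≈ 88 mL/min.
vilaciclib: ≥ 80 mL/min → 100% of 750 mg = 750 mg.
lenarelin: ≥ 70 mL/min → 100% of 400 mg = 400 mg.
Total = 750 + 400 = 1150 mg.

1150 mg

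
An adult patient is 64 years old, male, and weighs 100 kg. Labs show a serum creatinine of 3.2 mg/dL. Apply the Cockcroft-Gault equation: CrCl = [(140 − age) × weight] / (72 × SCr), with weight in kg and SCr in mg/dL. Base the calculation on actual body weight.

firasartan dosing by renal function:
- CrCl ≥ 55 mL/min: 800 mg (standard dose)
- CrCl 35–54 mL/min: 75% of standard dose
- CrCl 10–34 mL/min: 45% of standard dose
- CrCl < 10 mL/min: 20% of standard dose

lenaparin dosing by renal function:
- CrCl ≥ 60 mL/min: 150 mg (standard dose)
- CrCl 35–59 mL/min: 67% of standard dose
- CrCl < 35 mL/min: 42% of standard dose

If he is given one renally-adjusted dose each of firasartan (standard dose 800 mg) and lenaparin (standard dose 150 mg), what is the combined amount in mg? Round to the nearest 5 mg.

CrCl = (140 − 64) × 100 / (72 × 3.2) = 7600.0 / 230.40 ≈ 33.0 mL/min
CrCl ≈ 33 mL/min.
firasartan: 10–34 mL/min → 45% of 800 mg = 360 mg.
lenaparin: < 35 mL/min → 42% of 150 mg = 63 mg.
Total = 360 + 63 = 423 mg.

425 mg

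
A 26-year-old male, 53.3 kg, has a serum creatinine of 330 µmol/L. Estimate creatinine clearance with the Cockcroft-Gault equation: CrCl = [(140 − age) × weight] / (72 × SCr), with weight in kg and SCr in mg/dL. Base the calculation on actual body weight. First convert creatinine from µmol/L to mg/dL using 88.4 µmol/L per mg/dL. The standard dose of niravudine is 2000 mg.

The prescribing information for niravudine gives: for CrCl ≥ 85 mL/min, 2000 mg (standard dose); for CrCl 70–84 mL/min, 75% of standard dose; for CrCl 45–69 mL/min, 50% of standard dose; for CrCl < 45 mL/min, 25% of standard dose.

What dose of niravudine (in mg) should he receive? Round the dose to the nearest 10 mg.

SCr = 330 / 88.4 = 3.733 mg/dL
CrCl = (140 − 26) × 53.3 / (72 × 3.733) = 6076.2 / 268.78 ≈ 22.6 mL/min
CrCl ≈ 23 mL/min → bracket < 45 mL/min.
25% of 2000 mg = 500 mg

500 mg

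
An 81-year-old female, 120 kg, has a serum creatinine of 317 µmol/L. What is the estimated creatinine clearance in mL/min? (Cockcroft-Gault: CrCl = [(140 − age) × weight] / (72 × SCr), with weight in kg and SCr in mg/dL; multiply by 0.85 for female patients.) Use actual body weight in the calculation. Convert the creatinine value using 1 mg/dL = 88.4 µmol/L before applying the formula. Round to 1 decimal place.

SCr = 317 / 88.4 = 3.586 mg/dL
CrCl = (140 − 81) × 120 / (72 × 3.586) × 0.85 = 7080.0 / 258.19 × 0.85 ≈ 23.3 mL/min

23.3 mL/min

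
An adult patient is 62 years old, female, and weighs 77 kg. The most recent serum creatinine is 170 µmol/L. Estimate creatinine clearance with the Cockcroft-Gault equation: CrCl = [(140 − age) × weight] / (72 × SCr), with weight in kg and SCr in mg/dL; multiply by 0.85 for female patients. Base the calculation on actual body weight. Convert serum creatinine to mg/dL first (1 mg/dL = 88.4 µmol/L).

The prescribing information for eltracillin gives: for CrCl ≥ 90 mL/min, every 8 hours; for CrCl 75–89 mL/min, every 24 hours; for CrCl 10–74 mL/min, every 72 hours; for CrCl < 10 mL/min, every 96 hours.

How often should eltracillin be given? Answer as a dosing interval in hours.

every 72 hours

SCr = 170 / 88.4 = 1.923 mg/dL
CrCl = (140 − 62) × 77 / (72 × 1.923) × 0.85 = 6006.0 / 138.46 × 0.85 ≈ 36.9 mL/min
CrCl ≈ 37 mL/min → bracket 10–74 mL/min → every 72 hours.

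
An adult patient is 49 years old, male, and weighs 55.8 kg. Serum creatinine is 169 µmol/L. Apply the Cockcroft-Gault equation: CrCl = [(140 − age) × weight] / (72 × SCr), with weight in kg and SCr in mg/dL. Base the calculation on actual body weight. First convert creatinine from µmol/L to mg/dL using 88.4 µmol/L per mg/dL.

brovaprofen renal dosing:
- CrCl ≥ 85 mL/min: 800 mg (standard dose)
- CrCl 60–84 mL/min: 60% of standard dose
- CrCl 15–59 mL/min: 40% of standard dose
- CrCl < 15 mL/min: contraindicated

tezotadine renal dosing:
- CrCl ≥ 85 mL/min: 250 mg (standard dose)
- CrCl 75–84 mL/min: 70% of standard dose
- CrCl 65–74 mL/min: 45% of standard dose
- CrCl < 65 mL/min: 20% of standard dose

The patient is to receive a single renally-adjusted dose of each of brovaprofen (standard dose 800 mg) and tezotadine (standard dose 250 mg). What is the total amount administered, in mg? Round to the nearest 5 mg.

SCr = 169 / 88.4 = 1.912 mg/dL
CrCl = (140 − 49) × 55.8 / (72 × 1.912) = 5077.8 / 137.66 ≈ 36.9 mL/min
CrCl ≈ 37 mL/min.
brovaprofen: 15–59 mL/min → 40% of 800 mg = 320 mg.
tezotadine: < 65 mL/min → 20% of 250 mg = 50 mg.
Total = 320 + 50 = 370 mg.

370 mg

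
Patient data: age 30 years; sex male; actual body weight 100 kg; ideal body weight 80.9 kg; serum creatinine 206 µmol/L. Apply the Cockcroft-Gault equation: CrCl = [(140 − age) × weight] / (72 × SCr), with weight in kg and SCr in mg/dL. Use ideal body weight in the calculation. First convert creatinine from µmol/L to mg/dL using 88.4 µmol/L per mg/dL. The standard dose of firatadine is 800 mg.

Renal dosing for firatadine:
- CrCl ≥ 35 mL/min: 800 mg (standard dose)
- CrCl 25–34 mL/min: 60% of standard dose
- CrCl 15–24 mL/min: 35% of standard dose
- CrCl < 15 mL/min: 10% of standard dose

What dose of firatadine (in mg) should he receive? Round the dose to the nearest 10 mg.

800 mg

SCr = 206 / 88.4 = 2.33 mg/dL
CrCl = (140 − 30) × 80.9 / (72 × 2.33) = 8899.0 / 167.76 ≈ 53.0 mL/min
CrCl ≈ 53 mL/min → bracket ≥ 35 mL/min.
100% of 800 mg = 800 mg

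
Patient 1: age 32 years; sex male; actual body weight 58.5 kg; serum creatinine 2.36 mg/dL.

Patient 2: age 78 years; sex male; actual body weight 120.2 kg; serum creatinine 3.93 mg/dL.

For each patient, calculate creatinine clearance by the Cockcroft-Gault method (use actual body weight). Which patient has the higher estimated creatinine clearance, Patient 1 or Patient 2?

Patient 1

Patient 1: CrCl = (140 − 32) × 58.5 / (72 × 2.36) = 6318.0 / 169.92 ≈ 37.2 mL/min
Patient 2: CrCl = (140 − 78) × 120.2 / (72 × 3.93) = 7452.4 / 282.96 ≈ 26.3 mL/min
37.2 vs 26.3 mL/min → Patient 1 is higher.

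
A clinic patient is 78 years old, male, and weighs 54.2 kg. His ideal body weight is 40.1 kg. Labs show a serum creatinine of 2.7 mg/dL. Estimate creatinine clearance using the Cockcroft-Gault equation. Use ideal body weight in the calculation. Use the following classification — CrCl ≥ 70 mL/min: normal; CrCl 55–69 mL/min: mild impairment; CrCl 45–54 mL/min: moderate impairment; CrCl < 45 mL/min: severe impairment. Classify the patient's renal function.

severe impairment

CrCl = (140 − 78) × 40.1 / (72 × 2.7) = 2486.2 / 194.40 ≈ 12.8 mL/min
13 mL/min falls in the 'severe impairment' range.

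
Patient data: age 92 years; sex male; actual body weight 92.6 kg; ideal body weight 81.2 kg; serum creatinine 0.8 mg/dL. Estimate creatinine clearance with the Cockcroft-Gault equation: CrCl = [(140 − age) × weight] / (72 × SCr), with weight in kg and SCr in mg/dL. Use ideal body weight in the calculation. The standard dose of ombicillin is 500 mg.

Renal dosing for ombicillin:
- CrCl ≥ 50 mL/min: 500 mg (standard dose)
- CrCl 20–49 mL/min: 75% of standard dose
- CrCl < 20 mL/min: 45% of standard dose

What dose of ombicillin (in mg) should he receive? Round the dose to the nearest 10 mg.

CrCl = (140 − 92) × 81.2 / (72 × 0.8) = 3897.6 / 57.60 ≈ 67.7 mL/min
CrCl ≈ 68 mL/min → bracket ≥ 50 mL/min.
100% of 500 mg = 500 mg

500 mg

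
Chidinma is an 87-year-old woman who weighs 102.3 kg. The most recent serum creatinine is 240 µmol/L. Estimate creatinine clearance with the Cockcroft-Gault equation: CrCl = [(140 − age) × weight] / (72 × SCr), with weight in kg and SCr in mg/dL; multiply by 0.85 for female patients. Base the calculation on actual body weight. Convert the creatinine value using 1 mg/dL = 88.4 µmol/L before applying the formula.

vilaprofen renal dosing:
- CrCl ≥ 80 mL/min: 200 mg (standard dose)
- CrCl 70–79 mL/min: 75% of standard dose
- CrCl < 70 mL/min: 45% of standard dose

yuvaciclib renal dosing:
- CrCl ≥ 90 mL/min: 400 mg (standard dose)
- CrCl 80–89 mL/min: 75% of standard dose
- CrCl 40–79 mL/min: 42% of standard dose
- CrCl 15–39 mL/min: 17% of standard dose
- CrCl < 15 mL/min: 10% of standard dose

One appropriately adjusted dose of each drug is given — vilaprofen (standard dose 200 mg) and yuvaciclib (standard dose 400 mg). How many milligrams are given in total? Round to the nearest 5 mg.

SCr = 240 / 88.4 = 2.715 mg/dL
CrCl = (140 − 87) × 102.3 / (72 × 2.715) × 0.85 = 5421.9 / 195.48 × 0.85 ≈ 23.6 mL/min
CrCl ≈ 24 mL/min.
vilaprofen: < 70 mL/min → 45% of 200 mg = 90 mg.
yuvaciclib: 15–39 mL/min → 17% of 400 mg = 68 mg.
Total = 90 + 68 = 158 mg.

160 mg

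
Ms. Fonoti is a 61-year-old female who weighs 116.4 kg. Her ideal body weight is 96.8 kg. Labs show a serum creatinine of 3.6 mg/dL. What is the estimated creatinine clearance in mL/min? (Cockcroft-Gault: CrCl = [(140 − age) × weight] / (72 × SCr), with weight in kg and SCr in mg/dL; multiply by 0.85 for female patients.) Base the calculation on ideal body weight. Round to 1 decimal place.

25.1 mL/min

CrCl = (140 − 61) × 96.8 / (72 × 3.6) × 0.85 = 7647.2 / 259.20 × 0.85 ≈ 25.1 mL/min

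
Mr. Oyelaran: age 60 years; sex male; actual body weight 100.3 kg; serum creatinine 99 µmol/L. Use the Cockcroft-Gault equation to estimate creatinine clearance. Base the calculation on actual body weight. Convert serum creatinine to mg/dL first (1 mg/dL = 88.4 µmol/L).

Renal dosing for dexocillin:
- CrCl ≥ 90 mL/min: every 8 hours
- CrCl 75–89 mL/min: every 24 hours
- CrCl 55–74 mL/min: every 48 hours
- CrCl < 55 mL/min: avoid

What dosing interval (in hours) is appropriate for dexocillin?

SCr = 99 / 88.4 = 1.12 mg/dL
CrCl = (140 − 60) × 100.3 / (72 × 1.12) = 8024.0 / 80.64 ≈ 99.5 mL/min
CrCl ≈ 100 mL/min → bracket ≥ 90 mL/min → every 8 hours.

every 8 hours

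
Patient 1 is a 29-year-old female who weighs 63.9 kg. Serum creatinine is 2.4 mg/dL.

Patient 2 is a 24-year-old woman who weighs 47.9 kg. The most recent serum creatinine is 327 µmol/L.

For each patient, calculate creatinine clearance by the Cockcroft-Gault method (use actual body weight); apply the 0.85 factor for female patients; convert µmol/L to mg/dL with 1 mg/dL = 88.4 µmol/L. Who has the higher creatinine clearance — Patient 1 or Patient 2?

Patient 1

Patient 1: CrCl = (140 − 29) × 63.9 / (72 × 2.4) × 0.85 = 7092.9 / 172.80 × 0.85 ≈ 34.9 mL/min
Patient 2: SCr = 327 / 88.4 = 3.699 mg/dL
Patient 2: CrCl = (140 − 24) × 47.9 / (72 × 3.699) × 0.85 = 5556.4 / 266.33 × 0.85 ≈ 17.7 mL/min
34.9 vs 17.7 mL/min → Patient 1 is higher.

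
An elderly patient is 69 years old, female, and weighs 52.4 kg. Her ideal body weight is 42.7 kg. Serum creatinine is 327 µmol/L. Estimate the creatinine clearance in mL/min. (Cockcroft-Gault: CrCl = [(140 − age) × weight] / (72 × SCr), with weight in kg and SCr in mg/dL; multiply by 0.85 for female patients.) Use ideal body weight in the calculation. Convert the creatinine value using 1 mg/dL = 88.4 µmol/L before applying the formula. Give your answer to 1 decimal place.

SCr = 327 / 88.4 = 3.699 mg/dL
CrCl = (140 − 69) × 42.7 / (72 × 3.699) × 0.85 = 3031.7 / 266.33 × 0.85 ≈ 9.7 mL/min

9.7 mL/min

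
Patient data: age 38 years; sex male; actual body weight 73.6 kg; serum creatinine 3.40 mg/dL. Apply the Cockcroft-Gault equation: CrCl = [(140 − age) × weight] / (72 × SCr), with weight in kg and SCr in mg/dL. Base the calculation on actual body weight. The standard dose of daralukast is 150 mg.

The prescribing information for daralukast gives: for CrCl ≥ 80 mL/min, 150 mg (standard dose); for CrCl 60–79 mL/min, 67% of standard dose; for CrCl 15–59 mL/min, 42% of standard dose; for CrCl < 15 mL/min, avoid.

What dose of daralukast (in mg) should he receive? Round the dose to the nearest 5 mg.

65 mg

CrCl = (140 − 38) × 73.6 / (72 × 3.4) = 7507.2 / 244.80 ≈ 30.7 mL/min
CrCl ≈ 31 mL/min → bracket 15–59 mL/min.
42% of 150 mg = 63 mg → 65 mg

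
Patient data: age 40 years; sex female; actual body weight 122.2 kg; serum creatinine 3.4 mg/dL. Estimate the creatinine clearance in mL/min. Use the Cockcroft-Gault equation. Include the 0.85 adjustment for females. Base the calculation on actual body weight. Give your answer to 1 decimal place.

42.4 mL/min

CrCl = (140 − 40) × 122.2 / (72 × 3.4) × 0.85 = 12220.0 / 244.80 × 0.85 ≈ 42.4 mL/min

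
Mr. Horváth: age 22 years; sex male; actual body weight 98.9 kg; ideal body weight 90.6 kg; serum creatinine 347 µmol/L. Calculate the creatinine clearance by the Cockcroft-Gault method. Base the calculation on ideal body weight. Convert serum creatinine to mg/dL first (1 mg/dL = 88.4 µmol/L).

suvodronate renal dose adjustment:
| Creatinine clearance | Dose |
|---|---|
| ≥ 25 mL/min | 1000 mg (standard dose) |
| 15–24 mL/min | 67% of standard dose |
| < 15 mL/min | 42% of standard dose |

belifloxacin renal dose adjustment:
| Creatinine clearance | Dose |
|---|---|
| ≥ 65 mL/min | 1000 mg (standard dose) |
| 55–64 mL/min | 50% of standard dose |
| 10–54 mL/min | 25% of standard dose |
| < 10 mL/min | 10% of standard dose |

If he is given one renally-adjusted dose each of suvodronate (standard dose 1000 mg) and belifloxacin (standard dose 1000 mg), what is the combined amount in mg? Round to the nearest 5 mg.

SCr = 347 / 88.4 = 3.925 mg/dL
CrCl = (140 − 22) × 90.6 / (72 × 3.925) = 10690.8 / 282.60 ≈ 37.8 mL/min
CrCl ≈ 38 mL/min.
suvodronate: ≥ 25 mL/min → 100% of 1000 mg = 1000 mg.
belifloxacin: 10–54 mL/min → 25% of 1000 mg = 250 mg.
Total = 1000 + 250 = 1250 mg.

1250 mg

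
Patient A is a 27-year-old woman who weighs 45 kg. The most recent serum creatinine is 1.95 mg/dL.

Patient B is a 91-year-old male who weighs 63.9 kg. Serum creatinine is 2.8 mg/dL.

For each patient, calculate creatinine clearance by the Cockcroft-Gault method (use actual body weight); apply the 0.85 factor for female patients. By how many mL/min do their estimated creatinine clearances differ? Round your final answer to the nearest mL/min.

Patient A: CrCl = (140 − 27) × 45 / (72 × 1.95) × 0.85 = 5085.0 / 140.40 × 0.85 ≈ 30.8 mL/min
Patient B: CrCl = (140 − 91) × 63.9 / (72 × 2.8) = 3131.1 / 201.60 ≈ 15.5 mL/min
|30.8 − 15.5| = 15.3 mL/min

15 mL/min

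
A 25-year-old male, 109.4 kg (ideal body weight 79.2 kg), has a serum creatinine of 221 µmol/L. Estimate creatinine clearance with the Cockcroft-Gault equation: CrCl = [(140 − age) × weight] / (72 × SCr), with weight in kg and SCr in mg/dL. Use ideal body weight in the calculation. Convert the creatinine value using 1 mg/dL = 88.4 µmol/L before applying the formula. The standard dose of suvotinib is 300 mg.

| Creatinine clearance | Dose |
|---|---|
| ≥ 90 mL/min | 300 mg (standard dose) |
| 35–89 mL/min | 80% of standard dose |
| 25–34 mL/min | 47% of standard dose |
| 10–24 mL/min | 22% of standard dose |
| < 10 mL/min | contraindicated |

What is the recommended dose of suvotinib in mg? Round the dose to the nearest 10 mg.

SCr = 221 / 88.4 = 2.5 mg/dL
CrCl = (140 − 25) × 79.2 / (72 × 2.5) = 9108.0 / 180.00 ≈ 50.6 mL/min
CrCl ≈ 51 mL/min → bracket 35–89 mL/min.
80% of 300 mg = 240 mg

240 mg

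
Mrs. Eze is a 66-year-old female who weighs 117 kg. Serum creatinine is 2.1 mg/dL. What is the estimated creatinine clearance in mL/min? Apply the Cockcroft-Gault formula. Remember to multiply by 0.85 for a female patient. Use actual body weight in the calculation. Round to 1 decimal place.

48.7 mL/min

CrCl = (140 − 66) × 117 / (72 × 2.1) × 0.85 = 8658.0 / 151.20 × 0.85 ≈ 48.7 mL/min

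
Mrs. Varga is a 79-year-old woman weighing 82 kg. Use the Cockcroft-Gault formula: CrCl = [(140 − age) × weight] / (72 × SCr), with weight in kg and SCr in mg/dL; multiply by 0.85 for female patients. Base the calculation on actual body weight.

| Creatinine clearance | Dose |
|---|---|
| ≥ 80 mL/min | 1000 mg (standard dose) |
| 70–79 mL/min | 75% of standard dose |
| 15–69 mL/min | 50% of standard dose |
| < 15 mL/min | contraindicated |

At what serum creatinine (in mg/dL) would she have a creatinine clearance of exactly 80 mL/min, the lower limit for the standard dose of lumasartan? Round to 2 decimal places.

Standard dose requires CrCl ≥ 80 mL/min.
Set (140 − 79) × 82 × 0.85 / (72 × SCr) = 80
SCr = (140 − 79) × 82 × 0.85 / (72 × 80) = 0.738 mg/dL

0.74 mg/dL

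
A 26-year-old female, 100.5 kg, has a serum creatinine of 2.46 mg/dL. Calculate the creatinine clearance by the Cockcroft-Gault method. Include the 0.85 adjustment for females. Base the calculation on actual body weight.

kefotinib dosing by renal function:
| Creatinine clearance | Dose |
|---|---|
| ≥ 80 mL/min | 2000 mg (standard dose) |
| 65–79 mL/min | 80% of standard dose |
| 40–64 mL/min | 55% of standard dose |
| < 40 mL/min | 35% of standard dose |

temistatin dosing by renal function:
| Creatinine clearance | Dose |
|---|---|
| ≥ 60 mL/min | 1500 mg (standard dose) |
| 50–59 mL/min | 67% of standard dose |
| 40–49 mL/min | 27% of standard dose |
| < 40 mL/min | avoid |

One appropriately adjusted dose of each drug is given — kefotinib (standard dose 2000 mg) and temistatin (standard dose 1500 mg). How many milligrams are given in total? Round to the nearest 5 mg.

2105 mg

CrCl = (140 − 26) × 100.5 / (72 × 2.46) × 0.85 = 11457.0 / 177.12 × 0.85 ≈ 55.0 mL/min
CrCl ≈ 55 mL/min.
kefotinib: 40–64 mL/min → 55% of 2000 mg = 1100 mg.
temistatin: 50–59 mL/min → 67% of 1500 mg = 1005 mg.
Total = 1100 + 1005 = 2105 mg.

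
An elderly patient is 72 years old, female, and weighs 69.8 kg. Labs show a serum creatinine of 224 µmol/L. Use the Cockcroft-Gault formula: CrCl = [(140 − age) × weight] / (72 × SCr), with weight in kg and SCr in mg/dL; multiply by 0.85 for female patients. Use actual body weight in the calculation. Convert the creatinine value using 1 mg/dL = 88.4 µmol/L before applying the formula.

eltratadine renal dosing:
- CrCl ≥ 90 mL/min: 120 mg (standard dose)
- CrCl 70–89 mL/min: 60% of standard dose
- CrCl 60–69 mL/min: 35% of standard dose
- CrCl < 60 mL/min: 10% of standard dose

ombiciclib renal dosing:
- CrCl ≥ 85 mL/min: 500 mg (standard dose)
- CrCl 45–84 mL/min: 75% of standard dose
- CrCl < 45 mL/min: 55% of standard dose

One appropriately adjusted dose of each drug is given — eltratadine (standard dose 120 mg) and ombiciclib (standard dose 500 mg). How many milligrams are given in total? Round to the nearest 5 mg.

285 mg

SCr = 224 / 88.4 = 2.534 mg/dL
CrCl = (140 − 72) × 69.8 / (72 × 2.534) × 0.85 = 4746.4 / 182.45 × 0.85 ≈ 22.1 mL/min
CrCl ≈ 22 mL/min.
eltratadine: < 60 mL/min → 10% of 120 mg = 12 mg.
ombiciclib: < 45 mL/min → 55% of 500 mg = 275 mg.
Total = 12 + 275 = 287 mg.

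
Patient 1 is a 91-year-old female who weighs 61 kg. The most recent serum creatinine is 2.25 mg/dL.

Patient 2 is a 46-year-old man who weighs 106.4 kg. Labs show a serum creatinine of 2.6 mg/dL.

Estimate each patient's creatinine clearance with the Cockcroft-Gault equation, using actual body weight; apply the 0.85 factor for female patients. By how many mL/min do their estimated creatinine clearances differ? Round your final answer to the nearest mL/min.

Patient 1: CrCl = (140 − 91) × 61 / (72 × 2.25) × 0.85 = 2989.0 / 162.00 × 0.85 ≈ 15.7 mL/min
Patient 2: CrCl = (140 − 46) × 106.4 / (72 × 2.6) = 10001.6 / 187.20 ≈ 53.4 mL/min
|15.7 − 53.4| = 37.7 mL/min

38 mL/min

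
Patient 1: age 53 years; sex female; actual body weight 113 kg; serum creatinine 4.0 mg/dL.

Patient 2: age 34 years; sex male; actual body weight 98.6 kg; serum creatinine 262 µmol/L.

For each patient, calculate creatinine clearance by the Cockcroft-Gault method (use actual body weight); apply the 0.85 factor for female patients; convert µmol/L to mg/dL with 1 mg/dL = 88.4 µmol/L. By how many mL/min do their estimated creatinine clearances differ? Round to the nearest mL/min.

20 mL/min

Patient 1: CrCl = (140 − 53) × 113 / (72 × 4) × 0.85 = 9831.0 / 288.00 × 0.85 ≈ 29.0 mL/min
Patient 2: SCr = 262 / 88.4 = 2.964 mg/dL
Patient 2: CrCl = (140 − 34) × 98.6 / (72 × 2.964) = 10451.6 / 213.41 ≈ 49.0 mL/min
|29.0 − 49.0| = 20.0 mL/min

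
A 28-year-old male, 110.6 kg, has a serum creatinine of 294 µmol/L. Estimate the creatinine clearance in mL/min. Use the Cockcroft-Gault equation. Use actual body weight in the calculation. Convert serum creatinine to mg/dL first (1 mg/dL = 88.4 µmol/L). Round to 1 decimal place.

SCr = 294 / 88.4 = 3.326 mg/dL
CrCl = (140 − 28) × 110.6 / (72 × 3.326) = 12387.2 / 239.47 ≈ 51.7 mL/min

51.7 mL/min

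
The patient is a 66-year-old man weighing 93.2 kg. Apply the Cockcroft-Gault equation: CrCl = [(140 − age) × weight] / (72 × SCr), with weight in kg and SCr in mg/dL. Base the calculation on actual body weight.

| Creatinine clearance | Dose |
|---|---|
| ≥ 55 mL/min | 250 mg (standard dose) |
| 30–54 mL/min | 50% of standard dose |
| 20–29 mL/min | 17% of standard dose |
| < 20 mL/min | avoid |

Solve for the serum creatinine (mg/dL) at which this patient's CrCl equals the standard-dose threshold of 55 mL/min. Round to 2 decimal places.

Standard dose requires CrCl ≥ 55 mL/min.
Set (140 − 66) × 93.2 / (72 × SCr) = 55
SCr = (140 − 66) × 93.2 / (72 × 55) = 1.742 mg/dL

1.74 mg/dL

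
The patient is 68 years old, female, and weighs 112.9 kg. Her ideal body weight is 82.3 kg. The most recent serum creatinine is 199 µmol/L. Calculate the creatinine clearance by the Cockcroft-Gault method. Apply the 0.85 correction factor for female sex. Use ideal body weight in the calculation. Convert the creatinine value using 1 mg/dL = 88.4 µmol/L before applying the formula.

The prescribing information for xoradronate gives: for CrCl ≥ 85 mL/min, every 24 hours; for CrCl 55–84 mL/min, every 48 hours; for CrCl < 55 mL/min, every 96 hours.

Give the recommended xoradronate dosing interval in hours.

SCr = 199 / 88.4 = 2.251 mg/dL
CrCl = (140 − 68) × 82.3 / (72 × 2.251) × 0.85 = 5925.6 / 162.07 × 0.85 ≈ 31.1 mL/min
CrCl ≈ 31 mL/min → bracket < 55 mL/min → every 96 hours.

every 96 hours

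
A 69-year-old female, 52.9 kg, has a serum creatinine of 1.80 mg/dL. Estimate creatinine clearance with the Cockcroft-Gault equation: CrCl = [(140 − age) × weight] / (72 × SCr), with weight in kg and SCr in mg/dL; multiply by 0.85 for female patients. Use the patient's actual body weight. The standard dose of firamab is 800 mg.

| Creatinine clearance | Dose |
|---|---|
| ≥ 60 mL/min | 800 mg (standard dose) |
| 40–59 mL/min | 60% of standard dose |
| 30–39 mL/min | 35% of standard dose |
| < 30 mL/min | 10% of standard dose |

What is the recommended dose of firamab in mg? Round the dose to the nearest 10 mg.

80 mg

CrCl = (140 − 69) × 52.9 / (72 × 1.8) × 0.85 = 3755.9 / 129.60 × 0.85 ≈ 24.6 mL/min
CrCl ≈ 25 mL/min → bracket < 30 mL/min.
10% of 800 mg = 80 mg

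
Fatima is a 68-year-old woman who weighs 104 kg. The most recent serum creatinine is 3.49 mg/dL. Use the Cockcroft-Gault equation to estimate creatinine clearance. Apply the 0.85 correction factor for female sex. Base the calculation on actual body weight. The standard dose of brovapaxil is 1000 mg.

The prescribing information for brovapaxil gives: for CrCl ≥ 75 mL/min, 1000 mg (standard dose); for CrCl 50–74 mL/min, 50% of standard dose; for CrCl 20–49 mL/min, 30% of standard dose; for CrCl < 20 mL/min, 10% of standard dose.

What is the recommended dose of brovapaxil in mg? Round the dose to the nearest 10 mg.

CrCl = (140 − 68) × 104 / (72 × 3.49) × 0.85 = 7488.0 / 251.28 × 0.85 ≈ 25.3 mL/min
CrCl ≈ 25 mL/min → bracket 20–49 mL/min.
30% of 1000 mg = 300 mg

300 mg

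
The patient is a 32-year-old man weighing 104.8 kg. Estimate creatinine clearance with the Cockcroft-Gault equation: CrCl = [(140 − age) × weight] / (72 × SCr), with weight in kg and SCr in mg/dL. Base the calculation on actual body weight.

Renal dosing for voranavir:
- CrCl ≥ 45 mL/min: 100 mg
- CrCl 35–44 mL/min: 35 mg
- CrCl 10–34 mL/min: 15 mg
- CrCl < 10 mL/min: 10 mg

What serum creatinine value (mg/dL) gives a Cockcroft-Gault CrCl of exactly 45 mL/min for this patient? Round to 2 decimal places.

3.49 mg/dL

Standard dose requires CrCl ≥ 45 mL/min.
Set (140 − 32) × 104.8 / (72 × SCr) = 45
SCr = (140 − 32) × 104.8 / (72 × 45) = 3.493 mg/dL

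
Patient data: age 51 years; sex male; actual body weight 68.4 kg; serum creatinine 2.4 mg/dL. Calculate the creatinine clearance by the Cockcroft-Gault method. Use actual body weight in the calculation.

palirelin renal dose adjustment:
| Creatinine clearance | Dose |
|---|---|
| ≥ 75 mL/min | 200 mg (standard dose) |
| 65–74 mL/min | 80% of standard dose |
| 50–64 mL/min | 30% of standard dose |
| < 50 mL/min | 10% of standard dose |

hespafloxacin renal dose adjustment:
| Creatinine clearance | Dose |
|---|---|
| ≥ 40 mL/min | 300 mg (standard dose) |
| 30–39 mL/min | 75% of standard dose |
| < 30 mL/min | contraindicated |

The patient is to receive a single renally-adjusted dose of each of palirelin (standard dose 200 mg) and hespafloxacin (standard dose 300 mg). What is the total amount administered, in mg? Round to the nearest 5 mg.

245 mg

CrCl = (140 − 51) × 68.4 / (72 × 2.4) = 6087.6 / 172.80 ≈ 35.2 mL/min
CrCl ≈ 35 mL/min.
palirelin: < 50 mL/min → 10% of 200 mg = 20 mg.
hespafloxacin: 30–39 mL/min → 75% of 300 mg = 225 mg.
Total = 20 + 225 = 245 mg.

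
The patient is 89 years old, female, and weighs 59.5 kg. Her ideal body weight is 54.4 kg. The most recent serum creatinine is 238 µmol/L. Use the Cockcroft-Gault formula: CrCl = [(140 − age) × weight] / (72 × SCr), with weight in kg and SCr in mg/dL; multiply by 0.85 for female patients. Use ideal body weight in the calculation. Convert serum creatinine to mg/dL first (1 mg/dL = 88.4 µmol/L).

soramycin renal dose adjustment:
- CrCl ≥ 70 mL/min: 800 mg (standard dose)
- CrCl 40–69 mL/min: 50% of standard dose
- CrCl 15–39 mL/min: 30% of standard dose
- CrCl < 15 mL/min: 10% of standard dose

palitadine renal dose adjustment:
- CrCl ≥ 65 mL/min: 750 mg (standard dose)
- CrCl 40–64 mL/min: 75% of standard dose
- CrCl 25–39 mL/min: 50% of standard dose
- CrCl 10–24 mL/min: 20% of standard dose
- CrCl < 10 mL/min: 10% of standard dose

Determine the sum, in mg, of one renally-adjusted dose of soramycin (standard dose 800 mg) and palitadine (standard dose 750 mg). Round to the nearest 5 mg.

230 mg

SCr = 238 / 88.4 = 2.692 mg/dL
CrCl = (140 − 89) × 54.4 / (72 × 2.692) × 0.85 = 2774.4 / 193.82 × 0.85 ≈ 12.2 mL/min
CrCl ≈ 12 mL/min.
soramycin: < 15 mL/min → 10% of 800 mg = 80 mg.
palitadine: 10–24 mL/min → 20% of 750 mg = 150 mg.
Total = 80 + 150 = 230 mg.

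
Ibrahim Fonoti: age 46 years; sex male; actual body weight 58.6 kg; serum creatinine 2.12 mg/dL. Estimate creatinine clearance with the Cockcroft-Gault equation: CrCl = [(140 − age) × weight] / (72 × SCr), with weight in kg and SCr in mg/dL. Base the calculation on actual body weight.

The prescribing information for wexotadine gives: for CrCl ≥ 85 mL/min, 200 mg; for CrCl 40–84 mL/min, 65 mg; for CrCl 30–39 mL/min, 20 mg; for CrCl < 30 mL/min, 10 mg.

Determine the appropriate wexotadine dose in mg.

20 mg

CrCl = (140 − 46) × 58.6 / (72 × 2.12) = 5508.4 / 152.64 ≈ 36.1 mL/min
CrCl ≈ 36 mL/min → bracket 30–39 mL/min.
Dose for this bracket: 20 mg.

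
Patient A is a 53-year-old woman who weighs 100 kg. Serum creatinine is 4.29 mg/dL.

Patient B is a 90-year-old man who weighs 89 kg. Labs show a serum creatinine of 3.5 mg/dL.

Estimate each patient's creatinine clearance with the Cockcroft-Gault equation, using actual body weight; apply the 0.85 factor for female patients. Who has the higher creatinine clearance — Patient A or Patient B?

Patient A

Patient A: CrCl = (140 − 53) × 100 / (72 × 4.29) × 0.85 = 8700.0 / 308.88 × 0.85 ≈ 23.9 mL/min
Patient B: CrCl = (140 − 90) × 89 / (72 × 3.5) = 4450.0 / 252.00 ≈ 17.7 mL/min
23.9 vs 17.7 mL/min → Patient A is higher.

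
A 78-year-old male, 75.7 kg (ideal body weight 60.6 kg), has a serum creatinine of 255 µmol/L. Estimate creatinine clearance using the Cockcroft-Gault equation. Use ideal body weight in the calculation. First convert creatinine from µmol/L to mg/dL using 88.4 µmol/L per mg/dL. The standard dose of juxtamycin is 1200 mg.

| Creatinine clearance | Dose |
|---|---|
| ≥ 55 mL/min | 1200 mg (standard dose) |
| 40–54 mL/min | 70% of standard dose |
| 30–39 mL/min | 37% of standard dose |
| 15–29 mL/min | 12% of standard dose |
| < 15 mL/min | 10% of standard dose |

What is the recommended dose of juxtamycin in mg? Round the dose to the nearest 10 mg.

SCr = 255 / 88.4 = 2.885 mg/dL
CrCl = (140 − 78) × 60.6 / (72 × 2.885) = 3757.2 / 207.72 ≈ 18.1 mL/min
CrCl ≈ 18 mL/min → bracket 15–29 mL/min.
12% of 1200 mg = 144 mg → 140 mg

140 mg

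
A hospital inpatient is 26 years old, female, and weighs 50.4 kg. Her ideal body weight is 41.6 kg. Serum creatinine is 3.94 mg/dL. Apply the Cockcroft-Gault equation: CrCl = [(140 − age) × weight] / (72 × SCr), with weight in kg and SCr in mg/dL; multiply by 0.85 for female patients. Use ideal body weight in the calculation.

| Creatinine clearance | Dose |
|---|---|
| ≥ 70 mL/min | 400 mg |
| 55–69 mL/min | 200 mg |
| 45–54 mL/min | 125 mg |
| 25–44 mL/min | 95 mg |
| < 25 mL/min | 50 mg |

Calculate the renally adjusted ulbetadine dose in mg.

CrCl = (140 − 26) × 41.6 / (72 × 3.94) × 0.85 = 4742.4 / 283.68 × 0.85 ≈ 14.2 mL/min
CrCl ≈ 14 mL/min → bracket < 25 mL/min.
Dose for this bracket: 50 mg.

50 mg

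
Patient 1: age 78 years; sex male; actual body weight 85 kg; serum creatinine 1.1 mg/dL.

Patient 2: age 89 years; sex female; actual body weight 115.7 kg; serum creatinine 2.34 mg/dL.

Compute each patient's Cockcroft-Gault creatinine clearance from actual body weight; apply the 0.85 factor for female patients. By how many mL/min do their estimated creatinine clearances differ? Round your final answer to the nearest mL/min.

37 mL/min

Patient 1: CrCl = (140 − 78) × 85 / (72 × 1.1) = 5270.0 / 79.20 ≈ 66.5 mL/min
Patient 2: CrCl = (140 − 89) × 115.7 / (72 × 2.34) × 0.85 = 5900.7 / 168.48 × 0.85 ≈ 29.8 mL/min
|66.5 − 29.8| = 36.7 mL/min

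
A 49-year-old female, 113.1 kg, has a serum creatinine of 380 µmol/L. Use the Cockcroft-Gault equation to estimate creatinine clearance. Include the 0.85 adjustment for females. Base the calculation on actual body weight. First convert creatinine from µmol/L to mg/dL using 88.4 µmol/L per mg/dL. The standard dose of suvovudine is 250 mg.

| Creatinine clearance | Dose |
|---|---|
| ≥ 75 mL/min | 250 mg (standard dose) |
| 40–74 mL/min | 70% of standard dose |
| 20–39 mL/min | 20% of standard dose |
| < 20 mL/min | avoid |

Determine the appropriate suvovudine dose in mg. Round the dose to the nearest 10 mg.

50 mg

SCr = 380 / 88.4 = 4.299 mg/dL
CrCl = (140 − 49) × 113.1 / (72 × 4.299) × 0.85 = 10292.1 / 309.53 × 0.85 ≈ 28.3 mL/min
CrCl ≈ 28 mL/min → bracket 20–39 mL/min.
20% of 250 mg = 50 mg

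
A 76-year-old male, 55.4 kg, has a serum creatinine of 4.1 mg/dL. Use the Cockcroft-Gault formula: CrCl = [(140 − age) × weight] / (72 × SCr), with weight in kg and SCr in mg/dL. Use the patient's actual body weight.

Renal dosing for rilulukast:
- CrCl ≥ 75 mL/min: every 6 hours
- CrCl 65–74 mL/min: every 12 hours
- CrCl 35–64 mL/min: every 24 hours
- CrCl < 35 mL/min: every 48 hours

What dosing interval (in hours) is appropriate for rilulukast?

every 48 hours

CrCl = (140 − 76) × 55.4 / (72 × 4.1) = 3545.6 / 295.20 ≈ 12.0 mL/min
CrCl ≈ 12 mL/min → bracket < 35 mL/min → every 48 hours.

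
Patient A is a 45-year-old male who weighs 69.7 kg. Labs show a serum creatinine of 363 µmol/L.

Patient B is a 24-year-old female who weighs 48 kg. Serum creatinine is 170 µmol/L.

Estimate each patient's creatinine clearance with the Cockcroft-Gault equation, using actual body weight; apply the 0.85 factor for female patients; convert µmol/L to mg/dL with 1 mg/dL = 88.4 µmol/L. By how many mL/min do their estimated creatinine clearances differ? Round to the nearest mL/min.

Patient A: SCr = 363 / 88.4 = 4.106 mg/dL
Patient A: CrCl = (140 − 45) × 69.7 / (72 × 4.106) = 6621.5 / 295.63 ≈ 22.4 mL/min
Patient B: SCr = 170 / 88.4 = 1.923 mg/dL
Patient B: CrCl = (140 − 24) × 48 / (72 × 1.923) × 0.85 = 5568.0 / 138.46 × 0.85 ≈ 34.2 mL/min
|22.4 − 34.2| = 11.8 mL/min

12 mL/min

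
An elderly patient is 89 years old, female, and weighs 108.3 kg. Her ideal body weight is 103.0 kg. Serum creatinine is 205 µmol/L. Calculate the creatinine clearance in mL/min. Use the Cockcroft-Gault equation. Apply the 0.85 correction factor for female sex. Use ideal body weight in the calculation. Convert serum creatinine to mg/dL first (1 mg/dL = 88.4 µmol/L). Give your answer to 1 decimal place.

26.7 mL/min

SCr = 205 / 88.4 = 2.319 mg/dL
CrCl = (140 − 89) × 103 / (72 × 2.319) × 0.85 = 5253.0 / 166.97 × 0.85 ≈ 26.7 mL/min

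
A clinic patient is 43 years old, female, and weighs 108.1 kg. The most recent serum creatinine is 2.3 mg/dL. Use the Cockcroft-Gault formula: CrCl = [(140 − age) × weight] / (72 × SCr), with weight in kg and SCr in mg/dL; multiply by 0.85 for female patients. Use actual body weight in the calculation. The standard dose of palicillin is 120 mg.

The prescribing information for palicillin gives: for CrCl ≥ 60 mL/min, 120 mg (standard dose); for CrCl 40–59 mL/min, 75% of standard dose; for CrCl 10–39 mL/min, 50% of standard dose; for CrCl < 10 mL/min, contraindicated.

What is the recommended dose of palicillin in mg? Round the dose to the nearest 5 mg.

CrCl = (140 − 43) × 108.1 / (72 × 2.3) × 0.85 = 10485.7 / 165.60 × 0.85 ≈ 53.8 mL/min
CrCl ≈ 54 mL/min → bracket 40–59 mL/min.
75% of 120 mg = 90 mg

90 mg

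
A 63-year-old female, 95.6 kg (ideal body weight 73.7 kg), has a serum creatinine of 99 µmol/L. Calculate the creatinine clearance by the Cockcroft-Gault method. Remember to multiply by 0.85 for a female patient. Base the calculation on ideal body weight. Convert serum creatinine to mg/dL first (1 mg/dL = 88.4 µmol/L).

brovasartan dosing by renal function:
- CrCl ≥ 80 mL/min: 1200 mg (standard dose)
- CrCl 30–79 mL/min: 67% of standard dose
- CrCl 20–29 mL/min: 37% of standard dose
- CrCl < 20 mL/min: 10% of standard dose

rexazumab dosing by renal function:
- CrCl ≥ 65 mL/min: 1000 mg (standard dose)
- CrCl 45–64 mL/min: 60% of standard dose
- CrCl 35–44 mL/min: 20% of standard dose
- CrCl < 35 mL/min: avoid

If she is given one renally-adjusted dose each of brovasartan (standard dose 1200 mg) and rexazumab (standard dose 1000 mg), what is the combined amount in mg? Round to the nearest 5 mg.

SCr = 99 / 88.4 = 1.12 mg/dL
CrCl = (140 − 63) × 73.7 / (72 × 1.12) × 0.85 = 5674.9 / 80.64 × 0.85 ≈ 59.8 mL/min
CrCl ≈ 60 mL/min.
brovasartan: 30–79 mL/min → 67% of 1200 mg = 804 mg.
rexazumab: 45–64 mL/min → 60% of 1000 mg = 600 mg.
Total = 804 + 600 = 1404 mg.

1405 mg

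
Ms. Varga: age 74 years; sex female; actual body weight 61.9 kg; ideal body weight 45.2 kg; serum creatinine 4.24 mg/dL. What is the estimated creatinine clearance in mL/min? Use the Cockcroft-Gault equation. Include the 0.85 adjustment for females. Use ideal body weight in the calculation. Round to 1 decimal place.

8.3 mL/min

CrCl = (140 − 74) × 45.2 / (72 × 4.24) × 0.85 = 2983.2 / 305.28 × 0.85 ≈ 8.3 mL/min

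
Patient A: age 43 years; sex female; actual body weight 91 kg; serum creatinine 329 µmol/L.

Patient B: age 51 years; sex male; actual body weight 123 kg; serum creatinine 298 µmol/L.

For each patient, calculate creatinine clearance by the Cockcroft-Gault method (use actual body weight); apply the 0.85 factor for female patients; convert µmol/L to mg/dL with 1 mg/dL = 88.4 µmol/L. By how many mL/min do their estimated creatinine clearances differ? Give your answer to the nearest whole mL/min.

Patient A: SCr = 329 / 88.4 = 3.722 mg/dL
Patient A: CrCl = (140 − 43) × 91 / (72 × 3.722) × 0.85 = 8827.0 / 267.98 × 0.85 ≈ 28.0 mL/min
Patient B: SCr = 298 / 88.4 = 3.371 mg/dL
Patient B: CrCl = (140 − 51) × 123 / (72 × 3.371) = 10947.0 / 242.71 ≈ 45.1 mL/min
|28.0 − 45.1| = 17.1 mL/min

17 mL/min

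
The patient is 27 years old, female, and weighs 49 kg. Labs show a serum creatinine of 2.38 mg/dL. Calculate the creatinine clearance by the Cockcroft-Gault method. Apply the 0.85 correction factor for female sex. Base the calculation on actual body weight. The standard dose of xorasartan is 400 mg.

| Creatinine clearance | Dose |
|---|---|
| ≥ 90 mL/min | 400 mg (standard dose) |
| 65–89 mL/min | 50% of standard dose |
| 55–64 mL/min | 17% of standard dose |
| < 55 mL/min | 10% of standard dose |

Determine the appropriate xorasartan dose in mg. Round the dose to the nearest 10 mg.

40 mg

CrCl = (140 − 27) × 49 / (72 × 2.38) × 0.85 = 5537.0 / 171.36 × 0.85 ≈ 27.5 mL/min
CrCl ≈ 27 mL/min → bracket < 55 mL/min.
10% of 400 mg = 40 mg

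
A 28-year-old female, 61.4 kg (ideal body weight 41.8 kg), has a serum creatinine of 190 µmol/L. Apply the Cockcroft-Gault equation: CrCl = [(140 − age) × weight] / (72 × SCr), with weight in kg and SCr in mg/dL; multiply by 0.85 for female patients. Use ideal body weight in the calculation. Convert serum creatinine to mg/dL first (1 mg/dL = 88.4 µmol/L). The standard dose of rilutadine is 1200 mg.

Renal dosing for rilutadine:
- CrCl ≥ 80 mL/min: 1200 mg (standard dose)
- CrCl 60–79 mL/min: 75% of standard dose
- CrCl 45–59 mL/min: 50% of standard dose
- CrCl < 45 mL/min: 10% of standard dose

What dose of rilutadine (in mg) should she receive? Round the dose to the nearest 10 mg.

SCr = 190 / 88.4 = 2.149 mg/dL
CrCl = (140 − 28) × 41.8 / (72 × 2.149) × 0.85 = 4681.6 / 154.73 × 0.85 ≈ 25.7 mL/min
CrCl ≈ 26 mL/min → bracket < 45 mL/min.
10% of 1200 mg = 120 mg

120 mg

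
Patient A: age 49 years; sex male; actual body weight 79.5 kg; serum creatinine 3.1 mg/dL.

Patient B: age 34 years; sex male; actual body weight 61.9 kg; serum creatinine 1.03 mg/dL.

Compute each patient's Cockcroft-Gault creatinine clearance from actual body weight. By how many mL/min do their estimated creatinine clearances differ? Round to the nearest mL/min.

Patient A: CrCl = (140 − 49) × 79.5 / (72 × 3.1) = 7234.5 / 223.20 ≈ 32.4 mL/min
Patient B: CrCl = (140 − 34) × 61.9 / (72 × 1.03) = 6561.4 / 74.16 ≈ 88.5 mL/min
|32.4 − 88.5| = 56.1 mL/min

56 mL/min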